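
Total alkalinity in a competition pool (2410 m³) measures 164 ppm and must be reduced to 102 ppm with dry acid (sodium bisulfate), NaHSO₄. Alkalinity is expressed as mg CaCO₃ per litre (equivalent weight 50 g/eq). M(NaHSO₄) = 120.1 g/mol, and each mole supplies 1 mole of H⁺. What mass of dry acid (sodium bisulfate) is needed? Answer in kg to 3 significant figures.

359 kg

Volume: 2410 m³ = 2,410,000 L.
Alkalinity to neutralize: (164 − 102) = 62 mg/L as CaCO₃ × 2,410,000 L = 149,400 g as CaCO₃.
Equivalents of H⁺ required: 149,400 ÷ 50 g/eq = 2988 eq = 2988 mol NaHSO₄.
Mass of NaHSO₄: 2988 × 120.1 = 358,900 g.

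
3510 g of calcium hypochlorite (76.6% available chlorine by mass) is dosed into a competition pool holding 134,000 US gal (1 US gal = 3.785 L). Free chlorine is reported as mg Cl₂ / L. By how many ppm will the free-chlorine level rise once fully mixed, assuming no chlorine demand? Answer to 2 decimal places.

Volume: 134,000 US gal × 3.785 L/gal = 507,190 L.
Available chlorine delivered: 3510 g × 0.766 = 2689 g as Cl₂.
Concentration rise: 2689 g / 507,190 L = 5.301 mg/L = 5.30 ppm.

5.30 ppm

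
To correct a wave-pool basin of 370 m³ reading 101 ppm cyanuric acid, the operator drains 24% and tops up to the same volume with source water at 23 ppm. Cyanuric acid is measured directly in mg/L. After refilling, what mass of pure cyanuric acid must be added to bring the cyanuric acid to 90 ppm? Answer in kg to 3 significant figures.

Volume: 370 m³ = 370,000 L.
After draining 24% and refilling: 101 × 0.76 + 23 × 0.24 = 82.28 ppm.
Deficit to target: 90 − 82.28 = 7.72 mg/L.
Mass: 7.72 mg/L × 370,000 L = 2856 g cyanuric acid.

2.86 kg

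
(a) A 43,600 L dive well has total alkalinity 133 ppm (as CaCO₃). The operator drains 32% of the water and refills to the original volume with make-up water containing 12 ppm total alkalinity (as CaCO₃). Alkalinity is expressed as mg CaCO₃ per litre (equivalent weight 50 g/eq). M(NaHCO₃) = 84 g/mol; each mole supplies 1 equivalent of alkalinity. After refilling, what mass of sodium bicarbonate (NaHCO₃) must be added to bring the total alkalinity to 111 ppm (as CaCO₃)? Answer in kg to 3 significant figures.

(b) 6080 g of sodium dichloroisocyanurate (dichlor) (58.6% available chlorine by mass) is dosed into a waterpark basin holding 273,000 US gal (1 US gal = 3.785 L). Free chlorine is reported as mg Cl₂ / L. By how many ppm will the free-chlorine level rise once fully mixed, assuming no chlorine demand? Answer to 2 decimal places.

(a) After draining 32% and refilling: 133 × 0.68 + 12 × 0.32 = 94.28 ppm.
(a) Deficit to target: 111 − 94.28 = 16.72 mg/L.
(a) As CaCO₃: 16.72 mg/L × 43,600 L = 729 g; ÷ 50 g/eq ÷ 1 = 14.58 mol NaHCO₃.
(a) Mass: 14.58 × 84 = 1225 g.

(b) Volume: 273,000 US gal × 3.785 L/gal = 1,033,305 L.
(b) Available chlorine delivered: 6080 g × 0.586 = 3563 g as Cl₂.
(b) Concentration rise: 3563 g / 1,033,305 L = 3.448 mg/L = 3.45 ppm.

(a) 1.22 kg; (b) 3.45 ppm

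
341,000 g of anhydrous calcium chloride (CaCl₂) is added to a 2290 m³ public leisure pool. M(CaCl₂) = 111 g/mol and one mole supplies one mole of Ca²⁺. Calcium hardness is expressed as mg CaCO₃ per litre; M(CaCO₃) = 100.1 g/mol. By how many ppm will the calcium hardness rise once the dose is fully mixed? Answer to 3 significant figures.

Volume: 2290 m³ = 2,290,000 L.
Moles of Ca²⁺: 341,000 g ÷ 111 g/mol = 3072 mol.
As CaCO₃: 3072 mol × 100.1 g/mol = 307,500 g.
Rise: 307,500 g / 2,290,000 L × 1000 = 134.3 mg/L.

134 ppm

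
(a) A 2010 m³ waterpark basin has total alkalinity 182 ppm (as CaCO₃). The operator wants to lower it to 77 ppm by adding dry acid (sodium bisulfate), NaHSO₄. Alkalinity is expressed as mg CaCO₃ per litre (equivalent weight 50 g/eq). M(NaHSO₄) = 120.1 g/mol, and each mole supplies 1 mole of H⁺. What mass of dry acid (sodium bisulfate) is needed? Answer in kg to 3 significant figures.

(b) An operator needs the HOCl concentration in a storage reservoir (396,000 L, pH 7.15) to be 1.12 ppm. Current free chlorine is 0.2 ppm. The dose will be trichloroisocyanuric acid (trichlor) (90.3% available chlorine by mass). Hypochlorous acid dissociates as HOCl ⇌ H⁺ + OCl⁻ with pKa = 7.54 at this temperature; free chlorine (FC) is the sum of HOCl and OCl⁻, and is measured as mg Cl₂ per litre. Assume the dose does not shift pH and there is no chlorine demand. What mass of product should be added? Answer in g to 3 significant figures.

(a) Volume: 2010 m³ = 2,010,000 L.
(a) Alkalinity to neutralize: (182 − 77) = 105 mg/L as CaCO₃ × 2,010,000 L = 211,000 g as CaCO₃.
(a) Equivalents of H⁺ required: 211,000 ÷ 50 g/eq = 4221 eq = 4221 mol NaHSO₄.
(a) Mass of NaHSO₄: 4221 × 120.1 = 506,900 g.

(b) [OCl⁻]/[HOCl] = 10^(pH − pKa) = 10^(7.15 − 7.54) = 0.4074; fraction as HOCl = 1/(1 + 0.4074) = 0.7105.
(b) Free chlorine required for 1.12 ppm HOCl: 1.12 / 0.7105 = 1.576 ppm.
(b) FC to add: 1.576 − 0.2 = 1.376 mg/L as Cl₂.
(b) Cl₂ equivalent: 1.376 mg/L × 396,000 L = 545 g.
(b) Product at 90.3% available Cl: 545 / 0.903 = 603.5 g.

(a) 507 kg; (b) 604 g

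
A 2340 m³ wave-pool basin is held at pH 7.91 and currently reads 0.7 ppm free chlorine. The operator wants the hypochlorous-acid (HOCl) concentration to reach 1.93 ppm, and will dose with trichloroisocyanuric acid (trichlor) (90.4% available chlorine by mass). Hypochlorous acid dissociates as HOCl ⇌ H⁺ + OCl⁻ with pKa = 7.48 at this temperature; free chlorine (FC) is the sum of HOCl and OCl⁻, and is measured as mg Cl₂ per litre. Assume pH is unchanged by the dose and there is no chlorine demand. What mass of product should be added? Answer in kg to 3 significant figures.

16.6 kg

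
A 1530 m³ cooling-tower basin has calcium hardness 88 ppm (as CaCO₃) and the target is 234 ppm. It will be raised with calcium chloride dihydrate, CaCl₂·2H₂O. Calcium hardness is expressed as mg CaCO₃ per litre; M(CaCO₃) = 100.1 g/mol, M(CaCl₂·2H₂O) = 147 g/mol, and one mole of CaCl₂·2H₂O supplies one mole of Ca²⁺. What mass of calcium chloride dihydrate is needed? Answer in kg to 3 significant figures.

Volume: 1530 m³ = 1,530,000 L.
Hardness to add: (234 − 88) = 146 mg/L as CaCO₃ × 1,530,000 L = 223,400 g as CaCO₃.
Moles of Ca²⁺ (1 mol Ca²⁺ ≡ 1 mol CaCO₃): 223,400 / 100.1 g/mol = 2232 mol.
Mass of CaCl₂·2H₂O: 2232 × 147 = 328,000 g.

328 kg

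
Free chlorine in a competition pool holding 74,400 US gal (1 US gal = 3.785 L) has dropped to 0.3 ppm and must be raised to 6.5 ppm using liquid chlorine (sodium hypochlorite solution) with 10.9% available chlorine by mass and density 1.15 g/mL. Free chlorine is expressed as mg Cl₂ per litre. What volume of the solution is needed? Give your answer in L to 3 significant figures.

Volume: 74,400 US gal × 3.785 L/gal = 281,604 L.
Chlorine deficit: 6.5 − 0.3 = 6.2 ppm = 6.2 mg/L as Cl₂.
Cl₂ equivalent needed: 6.2 mg/L × 281,604 L = 1,746,000 mg = 1746 g.
Product at 10.9% available chlorine: 1746 / 0.109 = 16,020 g.
Volume at density 1.15 g/mL: 16,020 g ÷ 1.15 g/mL = 13,930 mL.

13.9 L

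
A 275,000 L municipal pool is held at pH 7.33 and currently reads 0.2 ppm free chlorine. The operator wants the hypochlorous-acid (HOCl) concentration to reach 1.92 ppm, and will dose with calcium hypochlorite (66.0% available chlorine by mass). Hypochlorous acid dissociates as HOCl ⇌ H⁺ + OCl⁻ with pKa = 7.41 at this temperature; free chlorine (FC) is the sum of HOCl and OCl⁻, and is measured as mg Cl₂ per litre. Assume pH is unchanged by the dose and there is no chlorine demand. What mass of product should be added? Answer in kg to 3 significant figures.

1.38 kg

[OCl⁻]/[HOCl] = 10^(pH − pKa) = 10^(7.33 − 7.41) = 0.8318; fraction as HOCl = 1/(1 + 0.8318) = 0.5459.
Free chlorine required for 1.92 ppm HOCl: 1.92 / 0.5459 = 3.517 ppm.
FC to add: 3.517 − 0.2 = 3.317 mg/L as Cl₂.
Cl₂ equivalent: 3.317 mg/L × 275,000 L = 912.2 g.
Product at 66.0% available Cl: 912.2 / 0.66 = 1382 g.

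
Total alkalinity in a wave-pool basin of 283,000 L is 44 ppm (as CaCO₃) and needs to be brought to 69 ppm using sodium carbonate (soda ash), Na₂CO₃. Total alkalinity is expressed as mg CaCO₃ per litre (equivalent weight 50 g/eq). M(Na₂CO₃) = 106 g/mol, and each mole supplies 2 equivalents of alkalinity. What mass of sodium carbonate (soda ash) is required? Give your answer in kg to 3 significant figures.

7.50 kg

Alkalinity to add: (69 − 44) = 25 mg/L as CaCO₃ × 283,000 L = 7075 g as CaCO₃.
Equivalents: 7075 g ÷ 50 g/eq = 141.5 eq.
Each mole of Na₂CO₃ supplies 2 eq, so 141.5 / 2 = 70.75 mol.
Mass: 70.75 mol × 106 g/mol = 7500 g.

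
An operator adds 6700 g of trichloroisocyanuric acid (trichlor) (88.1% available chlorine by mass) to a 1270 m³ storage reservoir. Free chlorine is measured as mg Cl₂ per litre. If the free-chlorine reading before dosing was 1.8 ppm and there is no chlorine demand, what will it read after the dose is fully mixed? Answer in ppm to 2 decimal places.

6.45 ppm

Volume: 1270 m³ = 1,270,000 L.
Available chlorine delivered: 6700 g × 0.881 = 5903 g as Cl₂.
Concentration rise: 5903 g / 1,270,000 L = 4.648 mg/L = 4.65 ppm.
Final FC: 1.8 + 4.65 = 6.45 ppm.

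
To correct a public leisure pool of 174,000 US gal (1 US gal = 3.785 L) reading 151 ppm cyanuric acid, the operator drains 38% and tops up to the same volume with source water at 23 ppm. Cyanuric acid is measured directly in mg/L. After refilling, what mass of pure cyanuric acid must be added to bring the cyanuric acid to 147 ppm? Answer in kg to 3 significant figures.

29.4 kg

Volume: 174,000 US gal × 3.785 L/gal = 658,590 L.
After draining 38% and refilling: 151 × 0.62 + 23 × 0.38 = 102.36 ppm.
Deficit to target: 147 − 102.36 = 44.64 mg/L.
Mass: 44.64 mg/L × 658,590 L = 29,400 g cyanuric acid.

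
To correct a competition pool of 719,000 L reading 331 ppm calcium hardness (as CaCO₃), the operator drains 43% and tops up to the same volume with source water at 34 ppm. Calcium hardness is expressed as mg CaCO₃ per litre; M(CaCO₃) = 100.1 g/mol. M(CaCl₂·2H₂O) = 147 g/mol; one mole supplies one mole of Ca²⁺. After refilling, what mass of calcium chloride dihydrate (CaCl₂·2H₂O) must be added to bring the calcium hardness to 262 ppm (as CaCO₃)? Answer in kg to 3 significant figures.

After draining 43% and refilling: 331 × 0.57 + 34 × 0.43 = 203.29 ppm.
Deficit to target: 262 − 203.29 = 58.71 mg/L.
As CaCO₃: 58.71 mg/L × 719,000 L = 42,210 g; ÷ 100.1 = 421.7 mol Ca²⁺.
Mass: 421.7 × 147 = 61,990 g.

62.0 kg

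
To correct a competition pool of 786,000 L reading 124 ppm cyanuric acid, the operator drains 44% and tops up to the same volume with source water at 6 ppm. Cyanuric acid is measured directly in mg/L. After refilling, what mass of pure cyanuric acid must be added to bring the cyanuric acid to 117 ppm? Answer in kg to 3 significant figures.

After draining 44% and refilling: 124 × 0.56 + 6 × 0.44 = 72.08 ppm.
Deficit to target: 117 − 72.08 = 44.92 mg/L.
Mass: 44.92 mg/L × 786,000 L = 35,310 g cyanuric acid.

35.3 kg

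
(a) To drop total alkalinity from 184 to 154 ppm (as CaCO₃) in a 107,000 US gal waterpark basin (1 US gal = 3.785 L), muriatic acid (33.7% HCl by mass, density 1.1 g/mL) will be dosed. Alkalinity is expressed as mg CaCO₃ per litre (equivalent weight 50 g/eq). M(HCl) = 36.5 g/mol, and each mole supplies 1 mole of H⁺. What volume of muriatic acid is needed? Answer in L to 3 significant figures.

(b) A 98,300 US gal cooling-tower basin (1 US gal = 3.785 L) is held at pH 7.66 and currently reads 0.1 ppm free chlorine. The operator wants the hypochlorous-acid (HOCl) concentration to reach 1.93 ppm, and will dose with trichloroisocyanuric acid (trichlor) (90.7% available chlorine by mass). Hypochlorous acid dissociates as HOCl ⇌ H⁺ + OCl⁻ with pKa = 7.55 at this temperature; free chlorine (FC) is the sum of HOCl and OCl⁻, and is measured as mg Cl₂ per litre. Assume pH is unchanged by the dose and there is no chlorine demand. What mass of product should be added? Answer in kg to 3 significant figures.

(a) Volume: 107,000 US gal × 3.785 L/gal = 404,995 L.
(a) Alkalinity to neutralize: (184 − 154) = 30 mg/L as CaCO₃ × 404,995 L = 12,150 g as CaCO₃.
(a) Equivalents of H⁺ required: 12,150 ÷ 50 g/eq = 243 eq = 243 mol HCl.
(a) Mass of HCl: 243 × 36.5 = 8869 g.
(a) Mass of 33.7% solution: 8869 / 0.337 = 26,320 g.
(a) Volume: 26,320 g ÷ 1.1 g/mL = 23,930 mL.

(b) Volume: 98,300 US gal × 3.785 L/gal = 372,066 L.
(b) [OCl⁻]/[HOCl] = 10^(pH − pKa) = 10^(7.66 − 7.55) = 1.288; fraction as HOCl = 1/(1 + 1.288) = 0.437.
(b) Free chlorine required for 1.93 ppm HOCl: 1.93 / 0.437 = 4.416 ppm.
(b) FC to add: 4.416 − 0.1 = 4.316 mg/L as Cl₂.
(b) Cl₂ equivalent: 4.316 mg/L × 372,066 L = 1606 g.
(b) Product at 90.7% available Cl: 1606 / 0.907 = 1771 g.

(a) 23.9 L; (b) 1.77 kg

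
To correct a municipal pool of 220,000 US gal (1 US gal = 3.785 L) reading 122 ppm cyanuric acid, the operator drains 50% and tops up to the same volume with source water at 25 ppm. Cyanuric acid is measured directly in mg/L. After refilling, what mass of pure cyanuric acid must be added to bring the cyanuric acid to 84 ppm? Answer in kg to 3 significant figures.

Volume: 220,000 US gal × 3.785 L/gal = 832,700 L.
After draining 50% and refilling: 122 × 0.50 + 25 × 0.50 = 73.5 ppm.
Deficit to target: 84 − 73.5 = 10.5 mg/L.
Mass: 10.5 mg/L × 832,700 L = 8743 g cyanuric acid.

8.74 kg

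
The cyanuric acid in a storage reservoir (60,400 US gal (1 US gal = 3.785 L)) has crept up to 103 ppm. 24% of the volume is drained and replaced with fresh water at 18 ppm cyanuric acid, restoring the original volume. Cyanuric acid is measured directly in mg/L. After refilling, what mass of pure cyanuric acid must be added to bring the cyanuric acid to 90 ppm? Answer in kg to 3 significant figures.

1.69 kg

Volume: 60,400 US gal × 3.785 L/gal = 228,614 L.
After draining 24% and refilling: 103 × 0.76 + 18 × 0.24 = 82.6 ppm.
Deficit to target: 90 − 82.6 = 7.4 mg/L.
Mass: 7.4 mg/L × 228,614 L = 1692 g cyanuric acid.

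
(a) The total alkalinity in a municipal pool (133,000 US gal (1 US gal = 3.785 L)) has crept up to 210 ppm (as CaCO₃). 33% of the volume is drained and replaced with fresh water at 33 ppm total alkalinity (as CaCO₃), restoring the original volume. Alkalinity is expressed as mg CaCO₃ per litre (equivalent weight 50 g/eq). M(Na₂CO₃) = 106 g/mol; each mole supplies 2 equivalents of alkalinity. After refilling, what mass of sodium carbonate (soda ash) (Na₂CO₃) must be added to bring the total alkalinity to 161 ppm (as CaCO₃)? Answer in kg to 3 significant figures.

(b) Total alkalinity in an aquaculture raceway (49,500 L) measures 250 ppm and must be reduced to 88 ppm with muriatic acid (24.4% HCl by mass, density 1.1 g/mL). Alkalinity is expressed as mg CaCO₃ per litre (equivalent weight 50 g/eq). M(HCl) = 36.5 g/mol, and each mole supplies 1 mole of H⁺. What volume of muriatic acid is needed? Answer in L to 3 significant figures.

(a) 5.02 kg; (b) 21.8 L

(a) Volume: 133,000 US gal × 3.785 L/gal = 503,405 L.
(a) After draining 33% and refilling: 210 × 0.67 + 33 × 0.33 = 151.59 ppm.
(a) Deficit to target: 161 − 151.59 = 9.41 mg/L.
(a) As CaCO₃: 9.41 mg/L × 503,405 L = 4737 g; ÷ 50 g/eq ÷ 2 = 47.37 mol Na₂CO₃.
(a) Mass: 47.37 × 106 = 5021 g.

(b) Alkalinity to neutralize: (250 − 88) = 162 mg/L as CaCO₃ × 49,500 L = 8019 g as CaCO₃.
(b) Equivalents of H⁺ required: 8019 ÷ 50 g/eq = 160.4 eq = 160.4 mol HCl.
(b) Mass of HCl: 160.4 × 36.5 = 5854 g.
(b) Mass of 24.4% solution: 5854 / 0.244 = 23,990 g.
(b) Volume: 23,990 g ÷ 1.1 g/mL = 21,810 mL.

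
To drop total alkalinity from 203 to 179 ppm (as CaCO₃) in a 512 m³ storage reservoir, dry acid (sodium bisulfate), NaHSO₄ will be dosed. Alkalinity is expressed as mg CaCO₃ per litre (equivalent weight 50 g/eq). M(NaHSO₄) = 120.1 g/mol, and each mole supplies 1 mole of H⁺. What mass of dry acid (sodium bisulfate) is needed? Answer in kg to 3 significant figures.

Volume: 512 m³ = 512,000 L.
Alkalinity to neutralize: (203 − 179) = 24 mg/L as CaCO₃ × 512,000 L = 12,290 g as CaCO₃.
Equivalents of H⁺ required: 12,290 ÷ 50 g/eq = 245.8 eq = 245.8 mol NaHSO₄.
Mass of NaHSO₄: 245.8 × 120.1 = 29,520 g.

29.5 kg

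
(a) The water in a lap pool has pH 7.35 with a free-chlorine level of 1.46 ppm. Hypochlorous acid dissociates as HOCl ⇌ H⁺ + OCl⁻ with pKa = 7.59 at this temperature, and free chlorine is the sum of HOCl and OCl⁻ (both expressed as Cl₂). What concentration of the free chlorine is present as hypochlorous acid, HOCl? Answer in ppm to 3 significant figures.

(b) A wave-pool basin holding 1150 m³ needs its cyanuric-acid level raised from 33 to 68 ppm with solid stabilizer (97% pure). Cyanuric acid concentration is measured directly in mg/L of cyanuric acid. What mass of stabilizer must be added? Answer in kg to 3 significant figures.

(a) 0.927 ppm; (b) 41.5 kg

(a) [OCl⁻]/[HOCl] = 10^(pH − pKa) = 10^(7.35 − 7.59) = 10^-0.24 = 0.5754.
(a) Fraction as HOCl = 1 / (1 + 0.5754) = 0.6347.
(a) HOCl = 0.6347 × 1.46 ppm = 0.9267 ppm.

(b) Volume: 1150 m³ = 1,150,000 L.
(b) CYA to add: (68 − 33) = 35 mg/L × 1,150,000 L = 40,250 g cyanuric acid.
(b) At 97% purity: 40,250 / 0.97 = 41,490 g product.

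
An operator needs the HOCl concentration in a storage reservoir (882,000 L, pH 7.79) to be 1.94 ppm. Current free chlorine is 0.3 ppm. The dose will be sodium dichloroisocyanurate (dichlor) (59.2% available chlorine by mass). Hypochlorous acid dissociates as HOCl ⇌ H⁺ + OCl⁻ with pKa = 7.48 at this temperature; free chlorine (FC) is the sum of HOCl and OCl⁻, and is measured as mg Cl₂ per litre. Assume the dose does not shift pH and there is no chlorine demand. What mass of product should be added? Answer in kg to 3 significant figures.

[OCl⁻]/[HOCl] = 10^(pH − pKa) = 10^(7.79 − 7.48) = 2.042; fraction as HOCl = 1/(1 + 2.042) = 0.3288.
Free chlorine required for 1.94 ppm HOCl: 1.94 / 0.3288 = 5.901 ppm.
FC to add: 5.901 − 0.3 = 5.601 mg/L as Cl₂.
Cl₂ equivalent: 5.601 mg/L × 882,000 L = 4940 g.
Product at 59.2% available Cl: 4940 / 0.592 = 8345 g.

8.34 kg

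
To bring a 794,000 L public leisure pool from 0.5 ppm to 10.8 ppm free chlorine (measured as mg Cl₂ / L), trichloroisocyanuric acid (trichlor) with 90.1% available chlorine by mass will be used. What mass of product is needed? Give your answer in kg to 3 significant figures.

Chlorine deficit: 10.8 − 0.5 = 10.3 ppm = 10.3 mg/L as Cl₂.
Cl₂ equivalent needed: 10.3 mg/L × 794,000 L = 8,178,000 mg = 8178 g.
Product at 90.1% available chlorine: 8178 / 0.901 = 9077 g.

9.08 kg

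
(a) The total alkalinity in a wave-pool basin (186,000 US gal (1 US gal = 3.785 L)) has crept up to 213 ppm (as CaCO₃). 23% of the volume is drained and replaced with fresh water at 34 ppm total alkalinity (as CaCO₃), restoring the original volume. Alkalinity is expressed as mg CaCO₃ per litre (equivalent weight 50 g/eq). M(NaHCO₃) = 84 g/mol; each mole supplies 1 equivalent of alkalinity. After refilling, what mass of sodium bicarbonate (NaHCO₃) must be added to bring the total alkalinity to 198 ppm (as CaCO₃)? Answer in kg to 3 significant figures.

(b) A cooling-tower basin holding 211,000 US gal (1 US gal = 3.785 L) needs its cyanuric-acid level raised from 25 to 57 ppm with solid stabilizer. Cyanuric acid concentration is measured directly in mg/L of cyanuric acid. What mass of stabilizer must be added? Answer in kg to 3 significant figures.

(a) 31.0 kg; (b) 25.6 kg

(a) Volume: 186,000 US gal × 3.785 L/gal = 704,010 L.
(a) After draining 23% and refilling: 213 × 0.77 + 34 × 0.23 = 171.83 ppm.
(a) Deficit to target: 198 − 171.83 = 26.17 mg/L.
(a) As CaCO₃: 26.17 mg/L × 704,010 L = 18,420 g; ÷ 50 g/eq ÷ 1 = 368.5 mol NaHCO₃.
(a) Mass: 368.5 × 84 = 30,950 g.

(b) Volume: 211,000 US gal × 3.785 L/gal = 798,635 L.
(b) CYA to add: (57 − 25) = 32 mg/L × 798,635 L = 25,560 g cyanuric acid.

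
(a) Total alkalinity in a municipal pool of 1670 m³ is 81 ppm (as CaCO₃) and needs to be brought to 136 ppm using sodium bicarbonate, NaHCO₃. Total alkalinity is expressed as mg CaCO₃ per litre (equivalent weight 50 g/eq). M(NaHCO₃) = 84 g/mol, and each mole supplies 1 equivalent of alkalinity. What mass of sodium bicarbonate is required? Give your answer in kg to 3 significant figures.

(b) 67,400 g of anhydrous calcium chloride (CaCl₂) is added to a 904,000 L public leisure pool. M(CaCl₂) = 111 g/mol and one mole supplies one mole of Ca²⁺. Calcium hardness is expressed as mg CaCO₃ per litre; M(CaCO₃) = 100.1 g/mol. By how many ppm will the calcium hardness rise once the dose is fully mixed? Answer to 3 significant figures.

(a) 154 kg; (b) 67.2 ppm

(a) Volume: 1670 m³ = 1,670,000 L.
(a) Alkalinity to add: (136 − 81) = 55 mg/L as CaCO₃ × 1,670,000 L = 91,850 g as CaCO₃.
(a) Equivalents: 91,850 g ÷ 50 g/eq = 1837 eq.
(a) NaHCO₃ supplies 1 eq per mole → 1837 mol.
(a) Mass: 1837 mol × 84 g/mol = 154,300 g.

(b) Moles of Ca²⁺: 67,400 g ÷ 111 g/mol = 607.2 mol.
(b) As CaCO₃: 607.2 mol × 100.1 g/mol = 60,780 g.
(b) Rise: 60,780 g / 904,000 L × 1000 = 67.24 mg/L.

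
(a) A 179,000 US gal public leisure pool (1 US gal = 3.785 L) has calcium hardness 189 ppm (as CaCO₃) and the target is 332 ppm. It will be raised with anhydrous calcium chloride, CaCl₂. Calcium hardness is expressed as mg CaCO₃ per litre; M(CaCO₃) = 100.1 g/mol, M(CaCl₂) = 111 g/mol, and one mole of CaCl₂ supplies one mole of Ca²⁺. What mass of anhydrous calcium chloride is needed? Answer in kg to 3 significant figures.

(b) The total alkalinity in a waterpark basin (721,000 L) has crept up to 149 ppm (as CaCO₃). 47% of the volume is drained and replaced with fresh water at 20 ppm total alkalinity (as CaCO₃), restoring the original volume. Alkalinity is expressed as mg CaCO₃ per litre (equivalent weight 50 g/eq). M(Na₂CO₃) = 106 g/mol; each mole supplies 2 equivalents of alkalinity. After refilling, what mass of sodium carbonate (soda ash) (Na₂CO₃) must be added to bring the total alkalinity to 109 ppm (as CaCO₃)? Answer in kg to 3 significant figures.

(a) 107 kg; (b) 15.8 kg

(a) Volume: 179,000 US gal × 3.785 L/gal = 677,515 L.
(a) Hardness to add: (332 − 189) = 143 mg/L as CaCO₃ × 677,515 L = 96,880 g as CaCO₃.
(a) Moles of Ca²⁺ (1 mol Ca²⁺ ≡ 1 mol CaCO₃): 96,880 / 100.1 g/mol = 967.9 mol.
(a) Mass of CaCl₂: 967.9 × 111 = 107,400 g.

(b) After draining 47% and refilling: 149 × 0.53 + 20 × 0.47 = 88.37 ppm.
(b) Deficit to target: 109 − 88.37 = 20.63 mg/L.
(b) As CaCO₃: 20.63 mg/L × 721,000 L = 14,870 g; ÷ 50 g/eq ÷ 2 = 148.7 mol Na₂CO₃.
(b) Mass: 148.7 × 106 = 15,770 g.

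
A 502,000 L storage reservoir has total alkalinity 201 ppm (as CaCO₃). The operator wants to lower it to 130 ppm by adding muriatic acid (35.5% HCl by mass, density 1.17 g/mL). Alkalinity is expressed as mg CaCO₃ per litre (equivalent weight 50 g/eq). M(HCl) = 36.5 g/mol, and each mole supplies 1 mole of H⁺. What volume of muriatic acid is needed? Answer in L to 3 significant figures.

62.6 L

Alkalinity to neutralize: (201 − 130) = 71 mg/L as CaCO₃ × 502,000 L = 35,640 g as CaCO₃.
Equivalents of H⁺ required: 35,640 ÷ 50 g/eq = 712.8 eq = 712.8 mol HCl.
Mass of HCl: 712.8 × 36.5 = 26,020 g.
Mass of 35.5% solution: 26,020 / 0.355 = 73,290 g.
Volume: 73,290 g ÷ 1.17 g/mL = 62,640 mL.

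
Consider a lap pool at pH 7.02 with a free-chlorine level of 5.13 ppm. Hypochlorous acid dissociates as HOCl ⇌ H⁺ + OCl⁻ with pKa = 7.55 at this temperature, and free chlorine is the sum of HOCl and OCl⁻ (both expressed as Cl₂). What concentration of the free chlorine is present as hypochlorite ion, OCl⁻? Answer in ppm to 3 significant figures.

[OCl⁻]/[HOCl] = 10^(pH − pKa) = 10^(7.02 − 7.55) = 10^-0.53 = 0.2951.
Fraction as HOCl = 1 / (1 + 0.2951) = 0.7721.
OCl⁻ = (1 − 0.7721) × 5.13 ppm = 1.169 ppm.

1.17 ppm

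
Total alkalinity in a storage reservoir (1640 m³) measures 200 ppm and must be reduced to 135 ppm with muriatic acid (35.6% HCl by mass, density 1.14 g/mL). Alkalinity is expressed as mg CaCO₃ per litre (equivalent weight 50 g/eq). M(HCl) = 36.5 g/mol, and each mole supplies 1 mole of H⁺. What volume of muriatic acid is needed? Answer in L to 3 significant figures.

192 L

Volume: 1640 m³ = 1,640,000 L.
Alkalinity to neutralize: (200 − 135) = 65 mg/L as CaCO₃ × 1,640,000 L = 106,600 g as CaCO₃.
Equivalents of H⁺ required: 106,600 ÷ 50 g/eq = 2132 eq = 2132 mol HCl.
Mass of HCl: 2132 × 36.5 = 77,820 g.
Mass of 35.6% solution: 77,820 / 0.356 = 218,600 g.
Volume: 218,600 g ÷ 1.14 g/mL = 191,700 mL.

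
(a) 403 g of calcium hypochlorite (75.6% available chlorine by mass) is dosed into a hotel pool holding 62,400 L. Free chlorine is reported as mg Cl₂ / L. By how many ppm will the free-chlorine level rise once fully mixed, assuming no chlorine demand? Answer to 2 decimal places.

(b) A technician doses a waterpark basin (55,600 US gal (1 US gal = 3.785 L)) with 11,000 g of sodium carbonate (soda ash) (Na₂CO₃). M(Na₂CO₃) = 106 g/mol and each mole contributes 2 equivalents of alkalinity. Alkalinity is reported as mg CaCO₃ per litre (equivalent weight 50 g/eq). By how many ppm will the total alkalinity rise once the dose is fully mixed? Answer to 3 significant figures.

(a) 4.88 ppm; (b) 49.3 ppm

(a) Available chlorine delivered: 403 g × 0.756 = 304.7 g as Cl₂.
(a) Concentration rise: 304.7 g / 62,400 L = 4.883 mg/L = 4.88 ppm.

(b) Volume: 55,600 US gal × 3.785 L/gal = 210,446 L.
(b) Moles of Na₂CO₃: 11,000 g ÷ 106 g/mol = 103.8 mol → 207.5 eq of alkalinity.
(b) As CaCO₃: 207.5 eq × 50 g/eq = 10,380 g.
(b) Rise: 10,380 g / 210,446 L × 1000 = 49.31 mg/L.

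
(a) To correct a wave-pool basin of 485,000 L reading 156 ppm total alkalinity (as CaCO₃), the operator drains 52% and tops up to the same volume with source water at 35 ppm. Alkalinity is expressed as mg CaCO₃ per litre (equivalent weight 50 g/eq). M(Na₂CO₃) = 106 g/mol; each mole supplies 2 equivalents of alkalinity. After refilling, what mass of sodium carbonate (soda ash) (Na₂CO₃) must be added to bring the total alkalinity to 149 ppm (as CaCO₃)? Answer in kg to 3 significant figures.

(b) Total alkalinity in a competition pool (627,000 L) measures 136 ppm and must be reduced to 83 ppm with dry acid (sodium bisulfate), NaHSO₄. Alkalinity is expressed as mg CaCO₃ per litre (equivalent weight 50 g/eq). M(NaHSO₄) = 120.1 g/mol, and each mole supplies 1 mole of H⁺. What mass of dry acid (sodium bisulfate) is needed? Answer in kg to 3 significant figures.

(a) After draining 52% and refilling: 156 × 0.48 + 35 × 0.52 = 93.08 ppm.
(a) Deficit to target: 149 − 93.08 = 55.92 mg/L.
(a) As CaCO₃: 55.92 mg/L × 485,000 L = 27,120 g; ÷ 50 g/eq ÷ 2 = 271.2 mol Na₂CO₃.
(a) Mass: 271.2 × 106 = 28,750 g.

(b) Alkalinity to neutralize: (136 − 83) = 53 mg/L as CaCO₃ × 627,000 L = 33,230 g as CaCO₃.
(b) Equivalents of H⁺ required: 33,230 ÷ 50 g/eq = 664.6 eq = 664.6 mol NaHSO₄.
(b) Mass of NaHSO₄: 664.6 × 120.1 = 79,820 g.

(a) 28.7 kg; (b) 79.8 kg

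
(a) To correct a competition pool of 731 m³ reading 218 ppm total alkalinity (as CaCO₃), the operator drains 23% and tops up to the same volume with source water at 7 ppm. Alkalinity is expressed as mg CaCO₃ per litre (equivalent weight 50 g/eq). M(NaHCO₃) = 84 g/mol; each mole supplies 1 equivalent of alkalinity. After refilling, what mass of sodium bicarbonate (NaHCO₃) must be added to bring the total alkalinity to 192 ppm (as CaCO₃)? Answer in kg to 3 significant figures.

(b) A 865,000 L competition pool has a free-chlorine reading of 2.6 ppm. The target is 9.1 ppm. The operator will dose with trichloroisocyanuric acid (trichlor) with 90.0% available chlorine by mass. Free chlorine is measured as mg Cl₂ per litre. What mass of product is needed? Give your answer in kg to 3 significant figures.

(a) 27.7 kg; (b) 6.25 kg

(a) Volume: 731 m³ = 731,000 L.
(a) After draining 23% and refilling: 218 × 0.77 + 7 × 0.23 = 169.47 ppm.
(a) Deficit to target: 192 − 169.47 = 22.53 mg/L.
(a) As CaCO₃: 22.53 mg/L × 731,000 L = 16,470 g; ÷ 50 g/eq ÷ 1 = 329.4 mol NaHCO₃.
(a) Mass: 329.4 × 84 = 27,670 g.

(b) Chlorine deficit: 9.1 − 2.6 = 6.5 ppm = 6.5 mg/L as Cl₂.
(b) Cl₂ equivalent needed: 6.5 mg/L × 865,000 L = 5,622,000 mg = 5622 g.
(b) Product at 90.0% available chlorine: 5622 / 0.9 = 6247 g.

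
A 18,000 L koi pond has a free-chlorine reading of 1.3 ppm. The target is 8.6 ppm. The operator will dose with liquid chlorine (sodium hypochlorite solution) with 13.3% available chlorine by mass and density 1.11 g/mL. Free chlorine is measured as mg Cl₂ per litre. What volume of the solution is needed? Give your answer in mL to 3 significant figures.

890 mL

Chlorine deficit: 8.6 − 1.3 = 7.3 ppm = 7.3 mg/L as Cl₂.
Cl₂ equivalent needed: 7.3 mg/L × 18,000 L = 131,400 mg = 131.4 g.
Product at 13.3% available chlorine: 131.4 / 0.133 = 988 g.
Volume at density 1.11 g/mL: 988 g ÷ 1.11 g/mL = 890.1 mL.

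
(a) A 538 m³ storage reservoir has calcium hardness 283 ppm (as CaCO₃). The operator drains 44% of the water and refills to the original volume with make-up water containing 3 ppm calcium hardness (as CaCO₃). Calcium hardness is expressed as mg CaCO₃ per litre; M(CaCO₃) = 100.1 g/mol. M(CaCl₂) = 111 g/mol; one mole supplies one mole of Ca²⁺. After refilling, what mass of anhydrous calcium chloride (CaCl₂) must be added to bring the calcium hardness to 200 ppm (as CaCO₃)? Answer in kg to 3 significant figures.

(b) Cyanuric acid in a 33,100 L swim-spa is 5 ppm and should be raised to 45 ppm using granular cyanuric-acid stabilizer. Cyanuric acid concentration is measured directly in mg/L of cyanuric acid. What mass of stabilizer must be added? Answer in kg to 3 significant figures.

(a) 24.0 kg; (b) 1.32 kg

(a) Volume: 538 m³ = 538,000 L.
(a) After draining 44% and refilling: 283 × 0.56 + 3 × 0.44 = 159.8 ppm.
(a) Deficit to target: 200 − 159.8 = 40.2 mg/L.
(a) As CaCO₃: 40.2 mg/L × 538,000 L = 21,630 g; ÷ 100.1 = 216.1 mol Ca²⁺.
(a) Mass: 216.1 × 111 = 23,980 g.

(b) CYA to add: (45 − 5) = 40 mg/L × 33,100 L = 1324 g cyanuric acid.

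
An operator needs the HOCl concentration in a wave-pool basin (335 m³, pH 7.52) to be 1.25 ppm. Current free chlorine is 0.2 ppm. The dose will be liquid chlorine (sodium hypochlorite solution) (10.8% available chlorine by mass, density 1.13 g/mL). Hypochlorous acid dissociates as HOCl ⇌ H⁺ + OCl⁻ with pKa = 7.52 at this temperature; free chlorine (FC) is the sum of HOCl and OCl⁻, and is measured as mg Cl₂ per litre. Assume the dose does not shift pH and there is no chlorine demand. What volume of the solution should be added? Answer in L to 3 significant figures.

6.31 L

Volume: 335 m³ = 335,000 L.
[OCl⁻]/[HOCl] = 10^(pH − pKa) = 10^(7.52 − 7.52) = 1; fraction as HOCl = 1/(1 + 1) = 0.5.
Free chlorine required for 1.25 ppm HOCl: 1.25 / 0.5 = 2.5 ppm.
FC to add: 2.5 − 0.2 = 2.3 mg/L as Cl₂.
Cl₂ equivalent: 2.3 mg/L × 335,000 L = 770.5 g.
Product at 10.8% available Cl: 770.5 / 0.108 = 7134 g.
Volume: 7134 g ÷ 1.13 g/mL = 6314 mL.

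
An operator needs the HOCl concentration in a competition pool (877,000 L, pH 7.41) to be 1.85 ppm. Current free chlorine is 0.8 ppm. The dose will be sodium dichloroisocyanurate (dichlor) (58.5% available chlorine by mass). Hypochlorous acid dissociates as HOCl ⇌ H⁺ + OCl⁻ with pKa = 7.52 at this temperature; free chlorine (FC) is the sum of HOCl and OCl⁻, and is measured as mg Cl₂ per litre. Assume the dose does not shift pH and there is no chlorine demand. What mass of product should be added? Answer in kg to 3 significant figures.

3.73 kg

[OCl⁻]/[HOCl] = 10^(pH − pKa) = 10^(7.41 − 7.52) = 0.7762; fraction as HOCl = 1/(1 + 0.7762) = 0.563.
Free chlorine required for 1.85 ppm HOCl: 1.85 / 0.563 = 3.286 ppm.
FC to add: 3.286 − 0.8 = 2.486 mg/L as Cl₂.
Cl₂ equivalent: 2.486 mg/L × 877,000 L = 2180 g.
Product at 58.5% available Cl: 2180 / 0.585 = 3727 g.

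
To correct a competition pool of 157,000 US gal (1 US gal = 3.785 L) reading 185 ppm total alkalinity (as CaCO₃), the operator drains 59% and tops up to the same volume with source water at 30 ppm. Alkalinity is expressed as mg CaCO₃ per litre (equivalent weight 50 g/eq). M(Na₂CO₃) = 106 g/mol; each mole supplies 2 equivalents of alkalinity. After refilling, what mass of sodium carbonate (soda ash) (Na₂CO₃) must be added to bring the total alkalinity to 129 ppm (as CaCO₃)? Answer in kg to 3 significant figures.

22.3 kg

Volume: 157,000 US gal × 3.785 L/gal = 594,245 L.
After draining 59% and refilling: 185 × 0.41 + 30 × 0.59 = 93.55 ppm.
Deficit to target: 129 − 93.55 = 35.45 mg/L.
As CaCO₃: 35.45 mg/L × 594,245 L = 21,070 g; ÷ 50 g/eq ÷ 2 = 210.7 mol Na₂CO₃.
Mass: 210.7 × 106 = 22,330 g.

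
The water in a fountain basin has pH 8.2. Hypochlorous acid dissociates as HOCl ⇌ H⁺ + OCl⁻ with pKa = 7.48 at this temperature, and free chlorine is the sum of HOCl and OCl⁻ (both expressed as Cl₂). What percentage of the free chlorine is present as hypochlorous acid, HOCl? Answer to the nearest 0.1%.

16.0%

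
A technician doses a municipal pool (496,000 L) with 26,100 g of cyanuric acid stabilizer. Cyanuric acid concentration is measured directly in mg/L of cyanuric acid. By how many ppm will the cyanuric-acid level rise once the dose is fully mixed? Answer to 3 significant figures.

Rise: 26,100 g / 496,000 L × 1000 = 52.62 mg/L.

52.6 ppm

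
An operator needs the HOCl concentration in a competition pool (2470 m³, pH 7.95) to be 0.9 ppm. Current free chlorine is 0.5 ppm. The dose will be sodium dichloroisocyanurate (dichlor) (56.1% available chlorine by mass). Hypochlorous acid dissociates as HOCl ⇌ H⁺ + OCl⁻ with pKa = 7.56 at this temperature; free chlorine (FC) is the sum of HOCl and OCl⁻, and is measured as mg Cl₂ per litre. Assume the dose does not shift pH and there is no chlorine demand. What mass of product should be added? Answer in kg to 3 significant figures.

11.5 kg

Volume: 2470 m³ = 2,470,000 L.
[OCl⁻]/[HOCl] = 10^(pH − pKa) = 10^(7.95 − 7.56) = 2.455; fraction as HOCl = 1/(1 + 2.455) = 0.2895.
Free chlorine required for 0.9 ppm HOCl: 0.9 / 0.2895 = 3.109 ppm.
FC to add: 3.109 − 0.5 = 2.609 mg/L as Cl₂.
Cl₂ equivalent: 2.609 mg/L × 2,470,000 L = 6445 g.
Product at 56.1% available Cl: 6445 / 0.561 = 11,490 g.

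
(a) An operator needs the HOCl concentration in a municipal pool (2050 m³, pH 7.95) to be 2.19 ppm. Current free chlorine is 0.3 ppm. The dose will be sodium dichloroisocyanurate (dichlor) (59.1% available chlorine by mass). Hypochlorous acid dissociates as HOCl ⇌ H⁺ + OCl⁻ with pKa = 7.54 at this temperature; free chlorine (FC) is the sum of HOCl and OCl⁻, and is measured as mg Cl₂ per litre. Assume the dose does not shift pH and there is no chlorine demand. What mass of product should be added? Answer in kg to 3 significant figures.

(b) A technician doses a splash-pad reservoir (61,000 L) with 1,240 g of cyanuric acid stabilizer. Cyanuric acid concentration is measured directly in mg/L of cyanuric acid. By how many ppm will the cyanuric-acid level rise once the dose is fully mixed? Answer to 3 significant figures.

(a) 26.1 kg; (b) 20.3 ppm

(a) Volume: 2050 m³ = 2,050,000 L.
(a) [OCl⁻]/[HOCl] = 10^(pH − pKa) = 10^(7.95 − 7.54) = 2.57; fraction as HOCl = 1/(1 + 2.57) = 0.2801.
(a) Free chlorine required for 2.19 ppm HOCl: 2.19 / 0.2801 = 7.819 ppm.
(a) FC to add: 7.819 − 0.3 = 7.519 mg/L as Cl₂.
(a) Cl₂ equivalent: 7.519 mg/L × 2,050,000 L = 15,410 g.
(a) Product at 59.1% available Cl: 15,410 / 0.591 = 26,080 g.

(b) Rise: 1,240 g / 61,000 L × 1000 = 20.33 mg/L.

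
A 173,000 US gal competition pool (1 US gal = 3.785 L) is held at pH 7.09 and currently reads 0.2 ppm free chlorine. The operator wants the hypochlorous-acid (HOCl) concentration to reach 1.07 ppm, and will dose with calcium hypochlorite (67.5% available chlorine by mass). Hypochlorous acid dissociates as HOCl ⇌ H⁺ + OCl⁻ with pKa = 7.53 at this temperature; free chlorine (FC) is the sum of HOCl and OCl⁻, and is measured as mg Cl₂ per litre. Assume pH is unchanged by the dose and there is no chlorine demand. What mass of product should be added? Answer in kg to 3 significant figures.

Volume: 173,000 US gal × 3.785 L/gal = 654,805 L.
[OCl⁻]/[HOCl] = 10^(pH − pKa) = 10^(7.09 − 7.53) = 0.3631; fraction as HOCl = 1/(1 + 0.3631) = 0.7336.
Free chlorine required for 1.07 ppm HOCl: 1.07 / 0.7336 = 1.458 ppm.
FC to add: 1.458 − 0.2 = 1.258 mg/L as Cl₂.
Cl₂ equivalent: 1.258 mg/L × 654,805 L = 824.1 g.
Product at 67.5% available Cl: 824.1 / 0.675 = 1221 g.

1.22 kg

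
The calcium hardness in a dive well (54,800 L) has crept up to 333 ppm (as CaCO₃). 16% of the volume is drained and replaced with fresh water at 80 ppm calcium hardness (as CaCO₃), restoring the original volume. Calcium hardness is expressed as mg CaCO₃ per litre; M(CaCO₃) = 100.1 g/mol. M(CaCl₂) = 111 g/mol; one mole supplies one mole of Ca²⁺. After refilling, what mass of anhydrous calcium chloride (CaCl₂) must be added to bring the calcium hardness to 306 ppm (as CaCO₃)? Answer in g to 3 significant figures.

After draining 16% and refilling: 333 × 0.84 + 80 × 0.16 = 292.52 ppm.
Deficit to target: 306 − 292.52 = 13.48 mg/L.
As CaCO₃: 13.48 mg/L × 54,800 L = 738.7 g; ÷ 100.1 = 7.38 mol Ca²⁺.
Mass: 7.38 × 111 = 819.1 g.

819 g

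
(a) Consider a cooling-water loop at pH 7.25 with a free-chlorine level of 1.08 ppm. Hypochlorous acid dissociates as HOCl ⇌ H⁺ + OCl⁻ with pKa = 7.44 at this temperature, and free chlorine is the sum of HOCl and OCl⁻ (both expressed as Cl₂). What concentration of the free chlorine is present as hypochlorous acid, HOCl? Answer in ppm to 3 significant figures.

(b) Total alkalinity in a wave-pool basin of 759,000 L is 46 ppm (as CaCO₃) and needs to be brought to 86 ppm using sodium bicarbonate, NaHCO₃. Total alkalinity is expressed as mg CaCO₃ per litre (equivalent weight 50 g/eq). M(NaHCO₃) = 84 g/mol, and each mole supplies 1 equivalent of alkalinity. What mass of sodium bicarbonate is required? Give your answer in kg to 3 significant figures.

(a) 0.656 ppm; (b) 51.0 kg

(a) [OCl⁻]/[HOCl] = 10^(pH − pKa) = 10^(7.25 − 7.44) = 10^-0.19 = 0.6457.
(a) Fraction as HOCl = 1 / (1 + 0.6457) = 0.6077.
(a) HOCl = 0.6077 × 1.08 ppm = 0.6563 ppm.

(b) Alkalinity to add: (86 − 46) = 40 mg/L as CaCO₃ × 759,000 L = 30,360 g as CaCO₃.
(b) Equivalents: 30,360 g ÷ 50 g/eq = 607.2 eq.
(b) NaHCO₃ supplies 1 eq per mole → 607.2 mol.
(b) Mass: 607.2 mol × 84 g/mol = 51,000 g.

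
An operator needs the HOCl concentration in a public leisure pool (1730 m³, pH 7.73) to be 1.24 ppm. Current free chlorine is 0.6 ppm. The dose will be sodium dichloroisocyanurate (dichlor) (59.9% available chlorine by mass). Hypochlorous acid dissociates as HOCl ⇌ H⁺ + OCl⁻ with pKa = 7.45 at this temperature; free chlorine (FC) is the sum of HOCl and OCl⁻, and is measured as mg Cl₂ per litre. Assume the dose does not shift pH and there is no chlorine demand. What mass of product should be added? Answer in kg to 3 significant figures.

8.67 kg

Volume: 1730 m³ = 1,730,000 L.
[OCl⁻]/[HOCl] = 10^(pH − pKa) = 10^(7.73 − 7.45) = 1.905; fraction as HOCl = 1/(1 + 1.905) = 0.3442.
Free chlorine required for 1.24 ppm HOCl: 1.24 / 0.3442 = 3.603 ppm.
FC to add: 3.603 − 0.6 = 3.003 mg/L as Cl₂.
Cl₂ equivalent: 3.003 mg/L × 1,730,000 L = 5195 g.
Product at 59.9% available Cl: 5195 / 0.599 = 8672 g.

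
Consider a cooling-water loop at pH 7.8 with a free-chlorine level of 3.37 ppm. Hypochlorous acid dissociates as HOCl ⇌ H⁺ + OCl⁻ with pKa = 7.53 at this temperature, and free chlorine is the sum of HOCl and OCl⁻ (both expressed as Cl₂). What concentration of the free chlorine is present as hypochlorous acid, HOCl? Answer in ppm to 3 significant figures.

[OCl⁻]/[HOCl] = 10^(pH − pKa) = 10^(7.8 − 7.53) = 10^0.27 = 1.862.
Fraction as HOCl = 1 / (1 + 1.862) = 0.3494.
HOCl = 0.3494 × 3.37 ppm = 1.177 ppm.

1.18 ppm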